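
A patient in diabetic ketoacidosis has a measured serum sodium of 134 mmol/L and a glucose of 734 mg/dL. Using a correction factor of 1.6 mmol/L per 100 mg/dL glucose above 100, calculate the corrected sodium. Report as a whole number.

Corrected Na = measured Na + 1.6 · (glucose − 100)/100
= 134 + 1.6 · (734 − 100)/100
= 134 + 10.1
= 144.1 mmol/L

144 mmol/L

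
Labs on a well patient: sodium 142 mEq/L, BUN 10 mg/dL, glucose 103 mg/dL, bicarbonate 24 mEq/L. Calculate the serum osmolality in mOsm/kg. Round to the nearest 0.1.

Calculated osmolality = 2·Na + glucose/18 + BUN/2.8
= 2·142 + 103/18 + 10/2.8
= 284 + 5.72 + 3.57
= 293.29 mOsm/kg

293.3 mOsm/kg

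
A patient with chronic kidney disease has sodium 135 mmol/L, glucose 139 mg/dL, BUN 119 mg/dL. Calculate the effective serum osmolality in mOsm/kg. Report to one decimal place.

Effective osmolality excludes urea (freely permeant across cell membranes):
2·Na + glucose/18
= 2·135 + 139/18
= 270 + 7.72
= 277.72 mOsm/kg

277.7 mOsm/kg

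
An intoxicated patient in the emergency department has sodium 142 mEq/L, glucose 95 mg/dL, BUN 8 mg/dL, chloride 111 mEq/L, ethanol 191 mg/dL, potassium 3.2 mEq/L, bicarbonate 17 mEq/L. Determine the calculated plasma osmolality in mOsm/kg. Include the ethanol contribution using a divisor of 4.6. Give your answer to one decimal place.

333.7 mOsm/kg

Calculated osmolality = 2·Na + glucose/18 + BUN/2.8 + ethanol/4.6
= 2·142 + 95/18 + 8/2.8 + 191/4.6
= 284 + 5.28 + 2.86 + 41.52
= 333.66 mOsm/kg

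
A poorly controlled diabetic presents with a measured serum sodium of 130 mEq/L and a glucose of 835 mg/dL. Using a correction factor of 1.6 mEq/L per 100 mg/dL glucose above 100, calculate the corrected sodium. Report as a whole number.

142 mEq/L

Corrected Na = measured Na + 1.6 · (glucose − 100)/100
= 130 + 1.6 · (835 − 100)/100
= 130 + 11.8
= 141.8 mEq/L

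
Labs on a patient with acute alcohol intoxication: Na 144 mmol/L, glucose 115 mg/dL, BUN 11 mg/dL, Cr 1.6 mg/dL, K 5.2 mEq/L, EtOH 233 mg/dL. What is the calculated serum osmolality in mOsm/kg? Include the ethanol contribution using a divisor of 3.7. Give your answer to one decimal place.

361.3 mOsm/kg

Calculated osmolality = 2·Na + glucose/18 + BUN/2.8 + ethanol/3.7
= 2·144 + 115/18 + 11/2.8 + 233/3.7
= 288 + 6.39 + 3.93 + 62.97
= 361.29 mOsm/kg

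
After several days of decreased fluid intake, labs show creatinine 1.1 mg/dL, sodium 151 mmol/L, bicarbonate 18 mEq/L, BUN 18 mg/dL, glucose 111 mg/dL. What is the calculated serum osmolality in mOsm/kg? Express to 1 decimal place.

314.6 mOsm/kg

Calculated osmolality = 2·Na + glucose/18 + BUN/2.8
= 2·151 + 111/18 + 18/2.8
= 302 + 6.17 + 6.43
= 314.6 mOsm/kg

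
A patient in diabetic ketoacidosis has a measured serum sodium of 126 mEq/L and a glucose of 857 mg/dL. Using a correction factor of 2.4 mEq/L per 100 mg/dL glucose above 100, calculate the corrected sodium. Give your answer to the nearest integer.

Corrected Na = measured Na + 2.4 · (glucose − 100)/100
= 126 + 2.4 · (857 − 100)/100
= 126 + 18.2
= 144.2 mEq/L

144 mEq/L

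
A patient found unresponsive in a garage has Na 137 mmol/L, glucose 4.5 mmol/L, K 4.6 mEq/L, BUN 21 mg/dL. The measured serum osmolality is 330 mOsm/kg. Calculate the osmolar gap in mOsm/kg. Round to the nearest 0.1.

Calculated osmolality = 2·Na + glucose + BUN/2.8
= 2·137 + 4.5 + 21/2.8
= 274 + 4.50 + 7.50
= 286 mOsm/kg ≈ 286.0 mOsm/kg
Osmolar gap = measured − calculated = 330 − 286.0 = 44.0 mOsm/kg

44.0 mOsm/kg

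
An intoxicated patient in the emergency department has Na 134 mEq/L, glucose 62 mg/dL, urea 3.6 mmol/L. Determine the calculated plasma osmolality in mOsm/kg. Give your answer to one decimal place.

Calculated osmolality = 2·Na + glucose/18 + urea
= 2·134 + 62/18 + 3.6
= 268 + 3.44 + 3.60
= 275.04 mOsm/kg

275.0 mOsm/kg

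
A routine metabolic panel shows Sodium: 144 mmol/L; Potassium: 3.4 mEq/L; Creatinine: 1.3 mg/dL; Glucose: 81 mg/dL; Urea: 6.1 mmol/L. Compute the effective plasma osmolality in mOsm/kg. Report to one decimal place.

Effective osmolality excludes urea (freely permeant across cell membranes):
2·Na + glucose/18
= 2·144 + 81/18
= 288 + 4.5
= 292.5 mOsm/kg

292.5 mOsm/kg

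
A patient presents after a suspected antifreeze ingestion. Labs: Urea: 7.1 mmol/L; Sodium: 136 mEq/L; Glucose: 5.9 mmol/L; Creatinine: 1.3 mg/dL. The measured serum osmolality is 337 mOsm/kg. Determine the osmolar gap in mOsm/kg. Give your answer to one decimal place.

52.0 mOsm/kg

Calculated osmolality = 2·Na + glucose + urea
= 2·136 + 5.9 + 7.1
= 272 + 5.90 + 7.10
= 285 mOsm/kg ≈ 285.0 mOsm/kg
Osmolar gap = measured − calculated = 337 − 285.0 = 52.0 mOsm/kg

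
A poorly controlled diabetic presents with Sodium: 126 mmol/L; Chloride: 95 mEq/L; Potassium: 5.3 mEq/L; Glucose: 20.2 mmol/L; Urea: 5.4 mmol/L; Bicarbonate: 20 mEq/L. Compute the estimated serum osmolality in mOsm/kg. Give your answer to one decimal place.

277.6 mOsm/kg

Calculated osmolality = 2·Na + glucose + urea
= 2·126 + 20.2 + 5.4
= 252 + 20.20 + 5.40
= 277.6 mOsm/kg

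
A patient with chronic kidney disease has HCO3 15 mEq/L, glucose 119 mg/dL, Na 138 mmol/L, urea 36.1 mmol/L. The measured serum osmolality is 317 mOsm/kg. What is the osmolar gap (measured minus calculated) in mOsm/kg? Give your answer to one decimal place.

Calculated osmolality = 2·Na + glucose/18 + urea
= 2·138 + 119/18 + 36.1
= 276 + 6.61 + 36.10
= 318.71 mOsm/kg ≈ 318.7 mOsm/kg
Osmolar gap = measured − calculated = 317 − 318.7 = -1.7 mOsm/kg

-1.7 mOsm/kg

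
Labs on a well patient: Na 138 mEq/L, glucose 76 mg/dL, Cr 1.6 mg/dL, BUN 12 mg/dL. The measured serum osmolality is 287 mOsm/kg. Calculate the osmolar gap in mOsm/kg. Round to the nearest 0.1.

2.5 mOsm/kg

Calculated osmolality = 2·Na + glucose/18 + BUN/2.8
= 2·138 + 76/18 + 12/2.8
= 276 + 4.22 + 4.29
= 284.51 mOsm/kg ≈ 284.5 mOsm/kg
Osmolar gap = measured − calculated = 287 − 284.5 = 2.5 mOsm/kg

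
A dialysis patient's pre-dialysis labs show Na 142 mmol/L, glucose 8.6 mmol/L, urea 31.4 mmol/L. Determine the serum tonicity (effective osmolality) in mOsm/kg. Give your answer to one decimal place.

292.6 mOsm/kg

Effective osmolality excludes urea (freely permeant across cell membranes):
2·Na + glucose
= 2·142 + 8.6
= 284 + 8.6
= 292.6 mOsm/kg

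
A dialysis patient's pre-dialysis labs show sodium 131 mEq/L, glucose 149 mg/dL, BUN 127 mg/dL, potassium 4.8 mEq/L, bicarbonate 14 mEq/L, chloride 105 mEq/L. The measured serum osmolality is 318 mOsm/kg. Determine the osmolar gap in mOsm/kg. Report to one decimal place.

2.4 mOsm/kg

Calculated osmolality = 2·Na + glucose/18 + BUN/2.8
= 2·131 + 149/18 + 127/2.8
= 262 + 8.28 + 45.36
= 315.64 mOsm/kg ≈ 315.6 mOsm/kg
Osmolar gap = measured − calculated = 318 − 315.6 = 2.4 mOsm/kg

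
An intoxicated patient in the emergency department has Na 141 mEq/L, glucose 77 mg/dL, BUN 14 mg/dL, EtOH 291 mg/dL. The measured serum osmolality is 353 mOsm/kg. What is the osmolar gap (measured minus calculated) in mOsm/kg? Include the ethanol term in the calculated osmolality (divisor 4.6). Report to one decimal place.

-1.5 mOsm/kg

Calculated osmolality = 2·Na + glucose/18 + BUN/2.8 + ethanol/4.6
= 2·141 + 77/18 + 14/2.8 + 291/4.6
= 282 + 4.28 + 5 + 63.26
= 354.54 mOsm/kg ≈ 354.5 mOsm/kg
Osmolar gap = measured − calculated = 353 − 354.5 = -1.5 mOsm/kg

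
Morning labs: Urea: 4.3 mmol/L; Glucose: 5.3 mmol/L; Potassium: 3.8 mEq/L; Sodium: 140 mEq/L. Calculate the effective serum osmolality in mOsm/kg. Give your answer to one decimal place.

285.3 mOsm/kg

Effective osmolality excludes urea (freely permeant across cell membranes):
2·Na + glucose
= 2·140 + 5.3
= 280 + 5.3
= 285.3 mOsm/kg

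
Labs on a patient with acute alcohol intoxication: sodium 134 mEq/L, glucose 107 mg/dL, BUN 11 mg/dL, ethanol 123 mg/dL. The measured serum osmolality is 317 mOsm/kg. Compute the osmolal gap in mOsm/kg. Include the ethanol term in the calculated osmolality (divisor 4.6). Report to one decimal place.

12.4 mOsm/kg

Calculated osmolality = 2·Na + glucose/18 + BUN/2.8 + ethanol/4.6
= 2·134 + 107/18 + 11/2.8 + 123/4.6
= 268 + 5.94 + 3.93 + 26.74
= 304.61 mOsm/kg ≈ 304.6 mOsm/kg
Osmolar gap = measured − calculated = 317 − 304.6 = 12.4 mOsm/kg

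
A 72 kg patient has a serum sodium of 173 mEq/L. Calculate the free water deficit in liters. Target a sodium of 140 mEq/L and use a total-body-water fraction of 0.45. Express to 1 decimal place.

7.6 L

TBW = 0.45 · 72 = 32.4 L
Free water deficit = TBW · (Na/140 − 1)
= 32.4 · (173/140 − 1)
= 32.4 · 0.2357
= 7.64 L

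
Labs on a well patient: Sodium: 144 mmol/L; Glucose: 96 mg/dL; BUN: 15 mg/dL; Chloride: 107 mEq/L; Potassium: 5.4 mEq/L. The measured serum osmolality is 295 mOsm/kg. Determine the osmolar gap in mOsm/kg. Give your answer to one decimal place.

-3.7 mOsm/kg

Calculated osmolality = 2·Na + glucose/18 + BUN/2.8
= 2·144 + 96/18 + 15/2.8
= 288 + 5.33 + 5.36
= 298.69 mOsm/kg ≈ 298.7 mOsm/kg
Osmolar gap = measured − calculated = 295 − 298.7 = -3.7 mOsm/kg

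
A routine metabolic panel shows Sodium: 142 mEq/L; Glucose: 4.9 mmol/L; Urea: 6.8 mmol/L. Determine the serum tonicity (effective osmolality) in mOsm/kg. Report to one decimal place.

288.9 mOsm/kg

Effective osmolality excludes urea (freely permeant across cell membranes):
2·Na + glucose
= 2·142 + 4.9
= 284 + 4.9
= 288.9 mOsm/kg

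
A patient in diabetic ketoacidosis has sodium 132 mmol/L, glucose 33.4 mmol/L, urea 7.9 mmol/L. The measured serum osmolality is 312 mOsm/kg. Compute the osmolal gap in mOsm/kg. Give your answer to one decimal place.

Calculated osmolality = 2·Na + glucose + urea
= 2·132 + 33.4 + 7.9
= 264 + 33.40 + 7.90
= 305.3 mOsm/kg ≈ 305.3 mOsm/kg
Osmolar gap = measured − calculated = 312 − 305.3 = 6.7 mOsm/kg

6.7 mOsm/kg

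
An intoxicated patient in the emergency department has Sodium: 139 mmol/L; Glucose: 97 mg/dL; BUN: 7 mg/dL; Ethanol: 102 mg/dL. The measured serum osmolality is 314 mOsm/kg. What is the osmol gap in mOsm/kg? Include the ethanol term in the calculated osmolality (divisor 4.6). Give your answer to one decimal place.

Calculated osmolality = 2·Na + glucose/18 + BUN/2.8 + ethanol/4.6
= 2·139 + 97/18 + 7/2.8 + 102/4.6
= 278 + 5.39 + 2.50 + 22.17
= 308.06 mOsm/kg ≈ 308.1 mOsm/kg
Osmolar gap = measured − calculated = 314 − 308.1 = 5.9 mOsm/kg

5.9 mOsm/kg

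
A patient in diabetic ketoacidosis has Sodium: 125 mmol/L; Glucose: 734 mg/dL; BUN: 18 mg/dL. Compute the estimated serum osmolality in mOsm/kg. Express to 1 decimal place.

297.2 mOsm/kg

Calculated osmolality = 2·Na + glucose/18 + BUN/2.8
= 2·125 + 734/18 + 18/2.8
= 250 + 40.78 + 6.43
= 297.21 mOsm/kg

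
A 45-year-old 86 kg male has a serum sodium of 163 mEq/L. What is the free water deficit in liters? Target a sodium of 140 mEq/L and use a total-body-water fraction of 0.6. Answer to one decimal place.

TBW = 0.6 · 86 = 51.6 L
Free water deficit = TBW · (Na/140 − 1)
= 51.6 · (163/140 − 1)
= 51.6 · 0.1643
= 8.48 L

8.5 L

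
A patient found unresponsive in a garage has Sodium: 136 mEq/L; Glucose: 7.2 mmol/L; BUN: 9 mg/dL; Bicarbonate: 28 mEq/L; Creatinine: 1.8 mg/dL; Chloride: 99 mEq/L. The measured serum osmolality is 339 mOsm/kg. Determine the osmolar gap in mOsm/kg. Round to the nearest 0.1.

Calculated osmolality = 2·Na + glucose + BUN/2.8
= 2·136 + 7.2 + 9/2.8
= 272 + 7.20 + 3.21
= 282.41 mOsm/kg ≈ 282.4 mOsm/kg
Osmolar gap = measured − calculated = 339 − 282.4 = 56.6 mOsm/kg

56.6 mOsm/kg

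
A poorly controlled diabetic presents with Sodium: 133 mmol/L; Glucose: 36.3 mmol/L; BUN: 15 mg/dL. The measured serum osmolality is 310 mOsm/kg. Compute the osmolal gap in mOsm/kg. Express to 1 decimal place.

2.3 mOsm/kg

Calculated osmolality = 2·Na + glucose + BUN/2.8
= 2·133 + 36.3 + 15/2.8
= 266 + 36.30 + 5.36
= 307.66 mOsm/kg ≈ 307.7 mOsm/kg
Osmolar gap = measured − calculated = 310 − 307.7 = 2.3 mOsm/kg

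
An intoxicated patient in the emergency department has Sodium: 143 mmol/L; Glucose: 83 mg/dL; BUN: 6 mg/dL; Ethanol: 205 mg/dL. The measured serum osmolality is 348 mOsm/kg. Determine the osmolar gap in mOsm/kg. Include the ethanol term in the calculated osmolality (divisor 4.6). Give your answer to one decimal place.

10.7 mOsm/kg

Calculated osmolality = 2·Na + glucose/18 + BUN/2.8 + ethanol/4.6
= 2·143 + 83/18 + 6/2.8 + 205/4.6
= 286 + 4.61 + 2.14 + 44.57
= 337.32 mOsm/kg ≈ 337.3 mOsm/kg
Osmolar gap = measured − calculated = 348 − 337.3 = 10.7 mOsm/kg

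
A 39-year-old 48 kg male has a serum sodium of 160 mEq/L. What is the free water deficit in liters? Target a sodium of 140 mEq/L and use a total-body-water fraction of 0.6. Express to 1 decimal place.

4.1 L

TBW = 0.6 · 48 = 28.8 L
Free water deficit = TBW · (Na/140 − 1)
= 28.8 · (160/140 − 1)
= 28.8 · 0.1429
= 4.12 L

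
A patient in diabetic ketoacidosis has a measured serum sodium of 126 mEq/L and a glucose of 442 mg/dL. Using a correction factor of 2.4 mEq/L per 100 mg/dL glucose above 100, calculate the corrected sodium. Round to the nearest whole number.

134 mEq/L

Corrected Na = measured Na + 2.4 · (glucose − 100)/100
= 126 + 2.4 · (442 − 100)/100
= 126 + 8.2
= 134.2 mEq/L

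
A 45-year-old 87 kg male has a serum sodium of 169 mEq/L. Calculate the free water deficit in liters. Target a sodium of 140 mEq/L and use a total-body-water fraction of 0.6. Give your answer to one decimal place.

10.8 L

TBW = 0.6 · 87 = 52.2 L
Free water deficit = TBW · (Na/140 − 1)
= 52.2 · (169/140 − 1)
= 52.2 · 0.2071
= 10.81 L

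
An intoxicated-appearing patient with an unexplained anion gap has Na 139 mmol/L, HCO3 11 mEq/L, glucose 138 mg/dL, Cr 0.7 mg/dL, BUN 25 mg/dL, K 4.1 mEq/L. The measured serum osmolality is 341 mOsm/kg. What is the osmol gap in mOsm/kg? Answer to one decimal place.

46.4 mOsm/kg

Calculated osmolality = 2·Na + glucose/18 + BUN/2.8
= 2·139 + 138/18 + 25/2.8
= 278 + 7.67 + 8.93
= 294.6 mOsm/kg ≈ 294.6 mOsm/kg
Osmolar gap = measured − calculated = 341 − 294.6 = 46.4 mOsm/kg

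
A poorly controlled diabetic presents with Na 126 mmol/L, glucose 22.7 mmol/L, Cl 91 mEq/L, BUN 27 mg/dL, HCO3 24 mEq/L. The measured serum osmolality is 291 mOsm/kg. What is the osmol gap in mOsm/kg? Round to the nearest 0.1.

Calculated osmolality = 2·Na + glucose + BUN/2.8
= 2·126 + 22.7 + 27/2.8
= 252 + 22.70 + 9.64
= 284.34 mOsm/kg ≈ 284.3 mOsm/kg
Osmolar gap = measured − calculated = 291 − 284.3 = 6.7 mOsm/kg

6.7 mOsm/kg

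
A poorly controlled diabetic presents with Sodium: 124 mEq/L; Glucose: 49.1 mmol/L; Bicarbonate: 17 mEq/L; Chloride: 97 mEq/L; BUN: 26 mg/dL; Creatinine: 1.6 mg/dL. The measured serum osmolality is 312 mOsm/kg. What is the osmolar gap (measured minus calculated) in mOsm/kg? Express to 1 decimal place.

5.6 mOsm/kg

Calculated osmolality = 2·Na + glucose + BUN/2.8
= 2·124 + 49.1 + 26/2.8
= 248 + 49.10 + 9.29
= 306.39 mOsm/kg ≈ 306.4 mOsm/kg
Osmolar gap = measured − calculated = 312 − 306.4 = 5.6 mOsm/kg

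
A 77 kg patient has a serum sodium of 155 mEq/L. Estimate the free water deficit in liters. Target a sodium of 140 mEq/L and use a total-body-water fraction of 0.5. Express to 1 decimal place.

TBW = 0.5 · 77 = 38.5 L
Free water deficit = TBW · (Na/140 − 1)
= 38.5 · (155/140 − 1)
= 38.5 · 0.1071
= 4.12 L

4.1 L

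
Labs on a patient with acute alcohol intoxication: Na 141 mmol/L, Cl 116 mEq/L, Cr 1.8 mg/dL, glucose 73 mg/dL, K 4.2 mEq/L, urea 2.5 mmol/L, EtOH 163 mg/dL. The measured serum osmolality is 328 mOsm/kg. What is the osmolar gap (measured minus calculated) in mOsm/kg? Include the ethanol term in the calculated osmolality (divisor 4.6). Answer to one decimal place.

Calculated osmolality = 2·Na + glucose/18 + urea + ethanol/4.6
= 2·141 + 73/18 + 2.5 + 163/4.6
= 282 + 4.06 + 2.50 + 35.43
= 323.99 mOsm/kg ≈ 324.0 mOsm/kg
Osmolar gap = measured − calculated = 328 − 324.0 = 4.0 mOsm/kg

4.0 mOsm/kg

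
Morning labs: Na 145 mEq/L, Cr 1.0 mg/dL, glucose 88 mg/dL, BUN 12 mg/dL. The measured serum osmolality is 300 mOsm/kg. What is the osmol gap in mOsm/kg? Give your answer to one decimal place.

Calculated osmolality = 2·Na + glucose/18 + BUN/2.8
= 2·145 + 88/18 + 12/2.8
= 290 + 4.89 + 4.29
= 299.18 mOsm/kg ≈ 299.2 mOsm/kg
Osmolar gap = measured − calculated = 300 − 299.2 = 0.8 mOsm/kg

0.8 mOsm/kg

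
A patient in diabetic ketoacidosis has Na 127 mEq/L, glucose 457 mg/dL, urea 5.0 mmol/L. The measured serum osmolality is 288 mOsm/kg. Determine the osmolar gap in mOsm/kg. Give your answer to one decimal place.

Calculated osmolality = 2·Na + glucose/18 + urea
= 2·127 + 457/18 + 5
= 254 + 25.39 + 5
= 284.39 mOsm/kg ≈ 284.4 mOsm/kg
Osmolar gap = measured − calculated = 288 − 284.4 = 3.6 mOsm/kg

3.6 mOsm/kg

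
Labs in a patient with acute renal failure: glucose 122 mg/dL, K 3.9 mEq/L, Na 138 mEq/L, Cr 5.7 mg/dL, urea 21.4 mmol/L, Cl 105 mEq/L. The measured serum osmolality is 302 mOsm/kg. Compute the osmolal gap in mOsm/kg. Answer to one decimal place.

Calculated osmolality = 2·Na + glucose/18 + urea
= 2·138 + 122/18 + 21.4
= 276 + 6.78 + 21.40
= 304.18 mOsm/kg ≈ 304.2 mOsm/kg
Osmolar gap = measured − calculated = 302 − 304.2 = -2.2 mOsm/kg

-2.2 mOsm/kg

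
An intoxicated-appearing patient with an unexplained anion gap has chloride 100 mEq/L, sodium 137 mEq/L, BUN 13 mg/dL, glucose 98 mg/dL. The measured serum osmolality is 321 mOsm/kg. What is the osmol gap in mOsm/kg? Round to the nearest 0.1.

36.9 mOsm/kg

Calculated osmolality = 2·Na + glucose/18 + BUN/2.8
= 2·137 + 98/18 + 13/2.8
= 274 + 5.44 + 4.64
= 284.08 mOsm/kg ≈ 284.1 mOsm/kg
Osmolar gap = measured − calculated = 321 − 284.1 = 36.9 mOsm/kg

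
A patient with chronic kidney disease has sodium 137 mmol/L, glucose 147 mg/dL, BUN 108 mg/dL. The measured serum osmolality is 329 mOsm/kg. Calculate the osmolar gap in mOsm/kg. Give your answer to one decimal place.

8.3 mOsm/kg

Calculated osmolality = 2·Na + glucose/18 + BUN/2.8
= 2·137 + 147/18 + 108/2.8
= 274 + 8.17 + 38.57
= 320.74 mOsm/kg ≈ 320.7 mOsm/kg
Osmolar gap = measured − calculated = 329 − 320.7 = 8.3 mOsm/kg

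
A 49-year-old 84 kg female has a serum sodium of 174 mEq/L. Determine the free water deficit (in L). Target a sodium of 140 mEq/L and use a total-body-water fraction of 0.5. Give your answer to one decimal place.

TBW = 0.5 · 84 = 42 L
Free water deficit = TBW · (Na/140 − 1)
= 42 · (174/140 − 1)
= 42 · 0.2429
= 10.2 L

10.2 L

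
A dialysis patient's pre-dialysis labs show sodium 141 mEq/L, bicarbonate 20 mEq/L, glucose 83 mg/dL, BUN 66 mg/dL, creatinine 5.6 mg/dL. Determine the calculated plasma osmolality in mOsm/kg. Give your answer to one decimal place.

310.2 mOsm/kg

Calculated osmolality = 2·Na + glucose/18 + BUN/2.8
= 2·141 + 83/18 + 66/2.8
= 282 + 4.61 + 23.57
= 310.18 mOsm/kg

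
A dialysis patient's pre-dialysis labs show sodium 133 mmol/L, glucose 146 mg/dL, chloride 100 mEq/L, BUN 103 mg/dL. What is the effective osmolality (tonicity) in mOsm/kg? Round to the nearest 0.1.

274.1 mOsm/kg

Effective osmolality excludes urea (freely permeant across cell membranes):
2·Na + glucose/18
= 2·133 + 146/18
= 266 + 8.11
= 274.11 mOsm/kg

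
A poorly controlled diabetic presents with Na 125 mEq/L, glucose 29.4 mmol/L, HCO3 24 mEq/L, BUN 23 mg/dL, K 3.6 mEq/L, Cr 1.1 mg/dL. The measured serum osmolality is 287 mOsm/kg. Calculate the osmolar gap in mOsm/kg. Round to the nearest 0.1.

-0.6 mOsm/kg

Calculated osmolality = 2·Na + glucose + BUN/2.8
= 2·125 + 29.4 + 23/2.8
= 250 + 29.40 + 8.21
= 287.61 mOsm/kg ≈ 287.6 mOsm/kg
Osmolar gap = measured − calculated = 287 − 287.6 = -0.6 mOsm/kg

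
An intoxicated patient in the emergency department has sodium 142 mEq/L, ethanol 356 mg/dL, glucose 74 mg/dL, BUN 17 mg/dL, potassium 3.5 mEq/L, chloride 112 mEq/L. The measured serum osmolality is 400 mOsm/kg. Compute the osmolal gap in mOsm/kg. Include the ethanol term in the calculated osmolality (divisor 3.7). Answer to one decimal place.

Calculated osmolality = 2·Na + glucose/18 + BUN/2.8 + ethanol/3.7
= 2·142 + 74/18 + 17/2.8 + 356/3.7
= 284 + 4.11 + 6.07 + 96.22
= 390.4 mOsm/kg ≈ 390.4 mOsm/kg
Osmolar gap = measured − calculated = 400 − 390.4 = 9.6 mOsm/kg

9.6 mOsm/kg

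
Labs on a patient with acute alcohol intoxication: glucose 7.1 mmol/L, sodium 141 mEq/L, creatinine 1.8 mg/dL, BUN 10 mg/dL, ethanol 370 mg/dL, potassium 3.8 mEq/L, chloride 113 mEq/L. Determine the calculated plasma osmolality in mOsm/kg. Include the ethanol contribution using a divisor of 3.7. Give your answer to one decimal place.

Calculated osmolality = 2·Na + glucose + BUN/2.8 + ethanol/3.7
= 2·141 + 7.1 + 10/2.8 + 370/3.7
= 282 + 7.10 + 3.57 + 100
= 392.67 mOsm/kg

392.7 mOsm/kg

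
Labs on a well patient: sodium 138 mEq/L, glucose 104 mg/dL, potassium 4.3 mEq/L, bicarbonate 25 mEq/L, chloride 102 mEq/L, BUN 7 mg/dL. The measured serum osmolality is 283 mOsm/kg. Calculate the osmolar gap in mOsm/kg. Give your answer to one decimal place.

Calculated osmolality = 2·Na + glucose/18 + BUN/2.8
= 2·138 + 104/18 + 7/2.8
= 276 + 5.78 + 2.50
= 284.28 mOsm/kg ≈ 284.3 mOsm/kg
Osmolar gap = measured − calculated = 283 − 284.3 = -1.3 mOsm/kg

-1.3 mOsm/kg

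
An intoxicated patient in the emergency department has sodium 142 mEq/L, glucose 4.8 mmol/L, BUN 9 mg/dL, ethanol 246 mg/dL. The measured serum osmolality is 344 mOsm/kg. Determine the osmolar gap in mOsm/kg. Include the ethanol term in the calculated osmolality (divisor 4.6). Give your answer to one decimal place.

Calculated osmolality = 2·Na + glucose + BUN/2.8 + ethanol/4.6
= 2·142 + 4.8 + 9/2.8 + 246/4.6
= 284 + 4.80 + 3.21 + 53.48
= 345.49 mOsm/kg ≈ 345.5 mOsm/kg
Osmolar gap = measured − calculated = 344 − 345.5 = -1.5 mOsm/kg

-1.5 mOsm/kg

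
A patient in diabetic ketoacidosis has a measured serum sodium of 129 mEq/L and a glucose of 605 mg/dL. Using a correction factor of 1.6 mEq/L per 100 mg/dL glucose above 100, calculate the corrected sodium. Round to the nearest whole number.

137 mEq/L

Corrected Na = measured Na + 1.6 · (glucose − 100)/100
= 129 + 1.6 · (605 − 100)/100
= 129 + 8.1
= 137.1 mEq/L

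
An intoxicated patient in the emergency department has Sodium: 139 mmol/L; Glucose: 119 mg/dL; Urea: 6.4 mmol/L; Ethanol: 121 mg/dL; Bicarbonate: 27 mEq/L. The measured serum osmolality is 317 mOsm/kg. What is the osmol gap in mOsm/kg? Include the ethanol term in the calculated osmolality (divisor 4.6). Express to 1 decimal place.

Calculated osmolality = 2·Na + glucose/18 + urea + ethanol/4.6
= 2·139 + 119/18 + 6.4 + 121/4.6
= 278 + 6.61 + 6.40 + 26.30
= 317.31 mOsm/kg ≈ 317.3 mOsm/kg
Osmolar gap = measured − calculated = 317 − 317.3 = -0.3 mOsm/kg

-0.3 mOsm/kg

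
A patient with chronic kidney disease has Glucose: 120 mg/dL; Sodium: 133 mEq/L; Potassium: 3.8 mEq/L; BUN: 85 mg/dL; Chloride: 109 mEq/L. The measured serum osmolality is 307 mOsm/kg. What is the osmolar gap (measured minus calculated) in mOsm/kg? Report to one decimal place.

4.0 mOsm/kg

Calculated osmolality = 2·Na + glucose/18 + BUN/2.8
= 2·133 + 120/18 + 85/2.8
= 266 + 6.67 + 30.36
= 303.03 mOsm/kg ≈ 303.0 mOsm/kg
Osmolar gap = measured − calculated = 307 − 303.0 = 4.0 mOsm/kg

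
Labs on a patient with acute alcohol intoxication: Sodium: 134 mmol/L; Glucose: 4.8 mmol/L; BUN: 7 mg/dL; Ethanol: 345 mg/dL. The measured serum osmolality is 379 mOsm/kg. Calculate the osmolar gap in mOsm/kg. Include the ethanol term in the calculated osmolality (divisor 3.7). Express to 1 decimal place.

Calculated osmolality = 2·Na + glucose + BUN/2.8 + ethanol/3.7
= 2·134 + 4.8 + 7/2.8 + 345/3.7
= 268 + 4.80 + 2.50 + 93.24
= 368.54 mOsm/kg ≈ 368.5 mOsm/kg
Osmolar gap = measured − calculated = 379 − 368.5 = 10.5 mOsm/kg

10.5 mOsm/kg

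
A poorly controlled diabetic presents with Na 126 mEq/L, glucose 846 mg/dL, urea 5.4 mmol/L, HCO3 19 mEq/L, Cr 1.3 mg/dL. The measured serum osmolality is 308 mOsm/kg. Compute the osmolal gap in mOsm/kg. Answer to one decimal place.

3.6 mOsm/kg

Calculated osmolality = 2·Na + glucose/18 + urea
= 2·126 + 846/18 + 5.4
= 252 + 47 + 5.40
= 304.4 mOsm/kg ≈ 304.4 mOsm/kg
Osmolar gap = measured − calculated = 308 − 304.4 = 3.6 mOsm/kg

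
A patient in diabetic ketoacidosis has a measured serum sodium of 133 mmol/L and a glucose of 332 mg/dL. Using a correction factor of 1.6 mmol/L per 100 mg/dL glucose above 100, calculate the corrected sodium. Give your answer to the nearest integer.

137 mmol/L

Corrected Na = measured Na + 1.6 · (glucose − 100)/100
= 133 + 1.6 · (332 − 100)/100
= 133 + 3.7
= 136.7 mmol/L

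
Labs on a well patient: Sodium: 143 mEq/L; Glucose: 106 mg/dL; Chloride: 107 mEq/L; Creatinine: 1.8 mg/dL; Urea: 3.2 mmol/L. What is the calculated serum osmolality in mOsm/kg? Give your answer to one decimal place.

295.1 mOsm/kg

Calculated osmolality = 2·Na + glucose/18 + urea
= 2·143 + 106/18 + 3.2
= 286 + 5.89 + 3.20
= 295.09 mOsm/kg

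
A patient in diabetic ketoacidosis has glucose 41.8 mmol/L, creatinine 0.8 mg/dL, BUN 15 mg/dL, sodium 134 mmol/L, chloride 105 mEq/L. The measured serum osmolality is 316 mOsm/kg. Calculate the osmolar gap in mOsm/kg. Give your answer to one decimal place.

0.8 mOsm/kg

Calculated osmolality = 2·Na + glucose + BUN/2.8
= 2·134 + 41.8 + 15/2.8
= 268 + 41.80 + 5.36
= 315.16 mOsm/kg ≈ 315.2 mOsm/kg
Osmolar gap = measured − calculated = 316 − 315.2 = 0.8 mOsm/kg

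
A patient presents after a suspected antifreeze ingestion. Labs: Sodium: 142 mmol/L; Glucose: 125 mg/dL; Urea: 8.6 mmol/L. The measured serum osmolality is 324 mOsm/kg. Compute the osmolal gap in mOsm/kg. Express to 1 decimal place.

24.5 mOsm/kg

Calculated osmolality = 2·Na + glucose/18 + urea
= 2·142 + 125/18 + 8.6
= 284 + 6.94 + 8.60
= 299.54 mOsm/kg ≈ 299.5 mOsm/kg
Osmolar gap = measured − calculated = 324 − 299.5 = 24.5 mOsm/kg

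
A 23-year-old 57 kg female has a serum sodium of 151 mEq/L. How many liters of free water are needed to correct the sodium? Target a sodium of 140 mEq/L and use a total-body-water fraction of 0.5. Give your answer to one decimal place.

TBW = 0.5 · 57 = 28.5 L
Free water deficit = TBW · (Na/140 − 1)
= 28.5 · (151/140 − 1)
= 28.5 · 0.0786
= 2.24 L

2.2 L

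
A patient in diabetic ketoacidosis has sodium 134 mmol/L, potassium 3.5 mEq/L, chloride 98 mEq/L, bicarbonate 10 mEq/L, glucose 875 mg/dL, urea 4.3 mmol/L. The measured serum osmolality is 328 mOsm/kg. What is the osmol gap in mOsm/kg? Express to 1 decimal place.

Calculated osmolality = 2·Na + glucose/18 + urea
= 2·134 + 875/18 + 4.3
= 268 + 48.61 + 4.30
= 320.91 mOsm/kg ≈ 320.9 mOsm/kg
Osmolar gap = measured − calculated = 328 − 320.9 = 7.1 mOsm/kg

7.1 mOsm/kg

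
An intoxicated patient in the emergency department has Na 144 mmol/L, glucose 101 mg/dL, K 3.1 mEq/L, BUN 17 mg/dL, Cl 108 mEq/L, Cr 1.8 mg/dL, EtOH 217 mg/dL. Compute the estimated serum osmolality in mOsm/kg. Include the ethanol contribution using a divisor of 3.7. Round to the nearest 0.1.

Calculated osmolality = 2·Na + glucose/18 + BUN/2.8 + ethanol/3.7
= 2·144 + 101/18 + 17/2.8 + 217/3.7
= 288 + 5.61 + 6.07 + 58.65
= 358.33 mOsm/kg

358.3 mOsm/kg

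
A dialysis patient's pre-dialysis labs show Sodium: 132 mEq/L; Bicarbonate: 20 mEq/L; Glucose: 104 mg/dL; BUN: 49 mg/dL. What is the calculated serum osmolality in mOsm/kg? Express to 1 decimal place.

287.3 mOsm/kg

Calculated osmolality = 2·Na + glucose/18 + BUN/2.8
= 2·132 + 104/18 + 49/2.8
= 264 + 5.78 + 17.50
= 287.28 mOsm/kg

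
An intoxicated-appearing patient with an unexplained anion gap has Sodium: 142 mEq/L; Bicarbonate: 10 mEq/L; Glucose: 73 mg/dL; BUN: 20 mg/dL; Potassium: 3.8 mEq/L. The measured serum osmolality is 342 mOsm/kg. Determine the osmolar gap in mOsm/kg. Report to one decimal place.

Calculated osmolality = 2·Na + glucose/18 + BUN/2.8
= 2·142 + 73/18 + 20/2.8
= 284 + 4.06 + 7.14
= 295.2 mOsm/kg ≈ 295.2 mOsm/kg
Osmolar gap = measured − calculated = 342 − 295.2 = 46.8 mOsm/kg

46.8 mOsm/kg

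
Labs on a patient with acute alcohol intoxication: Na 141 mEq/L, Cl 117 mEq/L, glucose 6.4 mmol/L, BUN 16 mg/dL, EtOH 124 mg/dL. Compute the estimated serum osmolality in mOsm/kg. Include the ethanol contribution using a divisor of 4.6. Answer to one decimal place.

Calculated osmolality = 2·Na + glucose + BUN/2.8 + ethanol/4.6
= 2·141 + 6.4 + 16/2.8 + 124/4.6
= 282 + 6.40 + 5.71 + 26.96
= 321.07 mOsm/kg

321.1 mOsm/kg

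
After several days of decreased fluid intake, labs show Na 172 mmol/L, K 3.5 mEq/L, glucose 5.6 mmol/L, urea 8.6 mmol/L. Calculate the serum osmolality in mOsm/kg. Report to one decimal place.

358.2 mOsm/kg

Calculated osmolality = 2·Na + glucose + urea
= 2·172 + 5.6 + 8.6
= 344 + 5.60 + 8.60
= 358.2 mOsm/kg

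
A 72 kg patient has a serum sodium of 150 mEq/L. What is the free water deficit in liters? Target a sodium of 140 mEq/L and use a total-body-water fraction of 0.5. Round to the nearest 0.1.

2.6 L

TBW = 0.5 · 72 = 36 L
Free water deficit = TBW · (Na/140 − 1)
= 36 · (150/140 − 1)
= 36 · 0.0714
= 2.57 L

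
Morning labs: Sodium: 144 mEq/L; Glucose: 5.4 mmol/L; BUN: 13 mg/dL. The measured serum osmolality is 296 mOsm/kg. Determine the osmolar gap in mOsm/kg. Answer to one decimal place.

-2.0 mOsm/kg

Calculated osmolality = 2·Na + glucose + BUN/2.8
= 2·144 + 5.4 + 13/2.8
= 288 + 5.40 + 4.64
= 298.04 mOsm/kg ≈ 298.0 mOsm/kg
Osmolar gap = measured − calculated = 296 − 298.0 = -2.0 mOsm/kg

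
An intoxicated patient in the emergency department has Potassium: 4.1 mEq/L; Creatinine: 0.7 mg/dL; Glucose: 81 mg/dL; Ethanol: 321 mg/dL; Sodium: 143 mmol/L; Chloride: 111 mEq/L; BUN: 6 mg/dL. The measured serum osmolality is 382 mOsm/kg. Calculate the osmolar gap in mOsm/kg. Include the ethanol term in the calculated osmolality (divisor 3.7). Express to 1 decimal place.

2.6 mOsm/kg

Calculated osmolality = 2·Na + glucose/18 + BUN/2.8 + ethanol/3.7
= 2·143 + 81/18 + 6/2.8 + 321/3.7
= 286 + 4.50 + 2.14 + 86.76
= 379.4 mOsm/kg ≈ 379.4 mOsm/kg
Osmolar gap = measured − calculated = 382 − 379.4 = 2.6 mOsm/kg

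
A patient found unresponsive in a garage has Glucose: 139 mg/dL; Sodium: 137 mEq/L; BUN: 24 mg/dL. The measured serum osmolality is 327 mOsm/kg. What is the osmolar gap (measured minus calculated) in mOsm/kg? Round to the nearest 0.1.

36.7 mOsm/kg

Calculated osmolality = 2·Na + glucose/18 + BUN/2.8
= 2·137 + 139/18 + 24/2.8
= 274 + 7.72 + 8.57
= 290.29 mOsm/kg ≈ 290.3 mOsm/kg
Osmolar gap = measured − calculated = 327 − 290.3 = 36.7 mOsm/kg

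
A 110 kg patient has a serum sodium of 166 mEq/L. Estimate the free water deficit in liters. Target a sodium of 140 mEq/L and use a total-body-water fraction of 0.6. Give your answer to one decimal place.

TBW = 0.6 · 110 = 66 L
Free water deficit = TBW · (Na/140 − 1)
= 66 · (166/140 − 1)
= 66 · 0.1857
= 12.26 L

12.3 L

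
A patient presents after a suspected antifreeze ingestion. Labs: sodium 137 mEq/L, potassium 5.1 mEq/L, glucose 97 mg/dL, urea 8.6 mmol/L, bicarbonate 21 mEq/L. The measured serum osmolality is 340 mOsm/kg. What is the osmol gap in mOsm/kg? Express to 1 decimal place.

52.0 mOsm/kg

Calculated osmolality = 2·Na + glucose/18 + urea
= 2·137 + 97/18 + 8.6
= 274 + 5.39 + 8.60
= 287.99 mOsm/kg ≈ 288.0 mOsm/kg
Osmolar gap = measured − calculated = 340 − 288.0 = 52.0 mOsm/kg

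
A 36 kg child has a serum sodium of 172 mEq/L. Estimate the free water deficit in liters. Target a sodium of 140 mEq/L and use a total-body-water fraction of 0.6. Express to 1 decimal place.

TBW = 0.6 · 36 = 21.6 L
Free water deficit = TBW · (Na/140 − 1)
= 21.6 · (172/140 − 1)
= 21.6 · 0.2286
= 4.94 L

4.9 L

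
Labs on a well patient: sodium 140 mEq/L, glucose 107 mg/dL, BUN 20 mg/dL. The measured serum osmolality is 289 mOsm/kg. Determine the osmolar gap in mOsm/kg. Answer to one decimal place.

Calculated osmolality = 2·Na + glucose/18 + BUN/2.8
= 2·140 + 107/18 + 20/2.8
= 280 + 5.94 + 7.14
= 293.08 mOsm/kg ≈ 293.1 mOsm/kg
Osmolar gap = measured − calculated = 289 − 293.1 = -4.1 mOsm/kg

-4.1 mOsm/kg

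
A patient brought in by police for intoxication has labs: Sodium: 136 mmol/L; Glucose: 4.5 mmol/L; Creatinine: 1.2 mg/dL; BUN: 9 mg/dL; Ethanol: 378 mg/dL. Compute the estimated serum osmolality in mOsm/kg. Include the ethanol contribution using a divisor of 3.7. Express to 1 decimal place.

381.9 mOsm/kg

Calculated osmolality = 2·Na + glucose + BUN/2.8 + ethanol/3.7
= 2·136 + 4.5 + 9/2.8 + 378/3.7
= 272 + 4.50 + 3.21 + 102.16
= 381.87 mOsm/kg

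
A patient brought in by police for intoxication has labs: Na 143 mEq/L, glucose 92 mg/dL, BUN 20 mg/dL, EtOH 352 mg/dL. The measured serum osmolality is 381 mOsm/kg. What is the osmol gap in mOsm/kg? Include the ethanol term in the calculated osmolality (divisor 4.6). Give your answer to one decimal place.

Calculated osmolality = 2·Na + glucose/18 + BUN/2.8 + ethanol/4.6
= 2·143 + 92/18 + 20/2.8 + 352/4.6
= 286 + 5.11 + 7.14 + 76.52
= 374.77 mOsm/kg ≈ 374.8 mOsm/kg
Osmolar gap = measured − calculated = 381 − 374.8 = 6.2 mOsm/kg

6.2 mOsm/kg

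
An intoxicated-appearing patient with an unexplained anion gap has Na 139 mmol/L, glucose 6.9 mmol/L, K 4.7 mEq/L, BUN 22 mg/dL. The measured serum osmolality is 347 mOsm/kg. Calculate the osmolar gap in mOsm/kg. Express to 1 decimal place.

Calculated osmolality = 2·Na + glucose + BUN/2.8
= 2·139 + 6.9 + 22/2.8
= 278 + 6.90 + 7.86
= 292.76 mOsm/kg ≈ 292.8 mOsm/kg
Osmolar gap = measured − calculated = 347 − 292.8 = 54.2 mOsm/kg

54.2 mOsm/kg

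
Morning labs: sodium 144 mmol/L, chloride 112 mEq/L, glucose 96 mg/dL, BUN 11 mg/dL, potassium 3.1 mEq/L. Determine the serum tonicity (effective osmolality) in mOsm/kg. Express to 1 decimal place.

Effective osmolality excludes urea (freely permeant across cell membranes):
2·Na + glucose/18
= 2·144 + 96/18
= 288 + 5.33
= 293.33 mOsm/kg

293.3 mOsm/kg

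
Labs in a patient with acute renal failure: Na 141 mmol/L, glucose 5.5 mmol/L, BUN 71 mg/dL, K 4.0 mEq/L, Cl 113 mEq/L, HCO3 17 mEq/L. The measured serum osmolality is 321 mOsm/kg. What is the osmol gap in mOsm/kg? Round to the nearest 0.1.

Calculated osmolality = 2·Na + glucose + BUN/2.8
= 2·141 + 5.5 + 71/2.8
= 282 + 5.50 + 25.36
= 312.86 mOsm/kg ≈ 312.9 mOsm/kg
Osmolar gap = measured − calculated = 321 − 312.9 = 8.1 mOsm/kg

8.1 mOsm/kg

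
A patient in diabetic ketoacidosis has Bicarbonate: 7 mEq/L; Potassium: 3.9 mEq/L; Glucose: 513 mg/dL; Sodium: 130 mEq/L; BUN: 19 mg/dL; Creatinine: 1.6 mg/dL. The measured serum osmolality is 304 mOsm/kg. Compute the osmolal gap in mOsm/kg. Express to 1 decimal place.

8.7 mOsm/kg

Calculated osmolality = 2·Na + glucose/18 + BUN/2.8
= 2·130 + 513/18 + 19/2.8
= 260 + 28.50 + 6.79
= 295.29 mOsm/kg ≈ 295.3 mOsm/kg
Osmolar gap = measured − calculated = 304 − 295.3 = 8.7 mOsm/kg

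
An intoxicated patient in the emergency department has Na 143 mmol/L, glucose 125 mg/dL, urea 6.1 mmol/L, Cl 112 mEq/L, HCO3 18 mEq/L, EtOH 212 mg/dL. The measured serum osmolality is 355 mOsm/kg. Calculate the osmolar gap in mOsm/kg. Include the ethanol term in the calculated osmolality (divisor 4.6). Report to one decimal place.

Calculated osmolality = 2·Na + glucose/18 + urea + ethanol/4.6
= 2·143 + 125/18 + 6.1 + 212/4.6
= 286 + 6.94 + 6.10 + 46.09
= 345.13 mOsm/kg ≈ 345.1 mOsm/kg
Osmolar gap = measured − calculated = 355 − 345.1 = 9.9 mOsm/kg

9.9 mOsm/kg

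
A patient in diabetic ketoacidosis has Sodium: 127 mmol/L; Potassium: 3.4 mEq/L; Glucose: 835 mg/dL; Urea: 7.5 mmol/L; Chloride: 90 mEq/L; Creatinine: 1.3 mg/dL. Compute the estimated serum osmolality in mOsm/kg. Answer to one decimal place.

307.9 mOsm/kg

Calculated osmolality = 2·Na + glucose/18 + urea
= 2·127 + 835/18 + 7.5
= 254 + 46.39 + 7.50
= 307.89 mOsm/kg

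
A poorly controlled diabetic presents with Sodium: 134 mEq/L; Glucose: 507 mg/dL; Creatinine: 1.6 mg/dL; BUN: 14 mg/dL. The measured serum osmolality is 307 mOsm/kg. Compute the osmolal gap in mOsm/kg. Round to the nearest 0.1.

Calculated osmolality = 2·Na + glucose/18 + BUN/2.8
= 2·134 + 507/18 + 14/2.8
= 268 + 28.17 + 5
= 301.17 mOsm/kg ≈ 301.2 mOsm/kg
Osmolar gap = measured − calculated = 307 − 301.2 = 5.8 mOsm/kg

5.8 mOsm/kg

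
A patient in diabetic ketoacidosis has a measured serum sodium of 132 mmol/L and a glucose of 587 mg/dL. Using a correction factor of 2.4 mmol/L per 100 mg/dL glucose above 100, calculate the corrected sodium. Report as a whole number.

Corrected Na = measured Na + 2.4 · (glucose − 100)/100
= 132 + 2.4 · (587 − 100)/100
= 132 + 11.7
= 143.7 mmol/L

144 mmol/L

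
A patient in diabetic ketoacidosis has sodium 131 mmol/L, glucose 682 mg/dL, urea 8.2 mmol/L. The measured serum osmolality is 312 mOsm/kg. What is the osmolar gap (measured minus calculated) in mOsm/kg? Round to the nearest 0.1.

Calculated osmolality = 2·Na + glucose/18 + urea
= 2·131 + 682/18 + 8.2
= 262 + 37.89 + 8.20
= 308.09 mOsm/kg ≈ 308.1 mOsm/kg
Osmolar gap = measured − calculated = 312 − 308.1 = 3.9 mOsm/kg

3.9 mOsm/kg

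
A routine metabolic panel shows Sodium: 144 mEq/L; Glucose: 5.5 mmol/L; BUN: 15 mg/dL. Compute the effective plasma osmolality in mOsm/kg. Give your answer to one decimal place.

293.5 mOsm/kg

Effective osmolality excludes urea (freely permeant across cell membranes):
2·Na + glucose
= 2·144 + 5.5
= 288 + 5.5
= 293.5 mOsm/kg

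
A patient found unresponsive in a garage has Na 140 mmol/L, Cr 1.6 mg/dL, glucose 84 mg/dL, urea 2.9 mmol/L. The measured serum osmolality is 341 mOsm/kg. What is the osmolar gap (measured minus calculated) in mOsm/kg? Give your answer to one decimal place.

53.4 mOsm/kg

Calculated osmolality = 2·Na + glucose/18 + urea
= 2·140 + 84/18 + 2.9
= 280 + 4.67 + 2.90
= 287.57 mOsm/kg ≈ 287.6 mOsm/kg
Osmolar gap = measured − calculated = 341 − 287.6 = 53.4 mOsm/kg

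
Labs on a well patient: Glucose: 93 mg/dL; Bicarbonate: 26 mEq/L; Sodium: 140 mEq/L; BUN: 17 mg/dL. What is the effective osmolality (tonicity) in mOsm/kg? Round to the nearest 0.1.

285.2 mOsm/kg

Effective osmolality excludes urea (freely permeant across cell membranes):
2·Na + glucose/18
= 2·140 + 93/18
= 280 + 5.17
= 285.17 mOsm/kg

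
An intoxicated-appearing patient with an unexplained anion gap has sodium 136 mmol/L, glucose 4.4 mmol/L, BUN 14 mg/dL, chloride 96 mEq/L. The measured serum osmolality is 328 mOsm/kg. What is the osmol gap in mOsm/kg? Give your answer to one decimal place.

Calculated osmolality = 2·Na + glucose + BUN/2.8
= 2·136 + 4.4 + 14/2.8
= 272 + 4.40 + 5
= 281.4 mOsm/kg ≈ 281.4 mOsm/kg
Osmolar gap = measured − calculated = 328 − 281.4 = 46.6 mOsm/kg

46.6 mOsm/kg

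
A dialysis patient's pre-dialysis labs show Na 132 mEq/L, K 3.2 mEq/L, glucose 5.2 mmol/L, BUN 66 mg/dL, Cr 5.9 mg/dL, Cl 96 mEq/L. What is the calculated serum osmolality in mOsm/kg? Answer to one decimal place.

Calculated osmolality = 2·Na + glucose + BUN/2.8
= 2·132 + 5.2 + 66/2.8
= 264 + 5.20 + 23.57
= 292.77 mOsm/kg

292.8 mOsm/kg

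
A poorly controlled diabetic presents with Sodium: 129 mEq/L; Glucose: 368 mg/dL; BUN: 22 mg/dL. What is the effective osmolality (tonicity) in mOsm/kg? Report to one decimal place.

Effective osmolality excludes urea (freely permeant across cell membranes):
2·Na + glucose/18
= 2·129 + 368/18
= 258 + 20.44
= 278.44 mOsm/kg

278.4 mOsm/kg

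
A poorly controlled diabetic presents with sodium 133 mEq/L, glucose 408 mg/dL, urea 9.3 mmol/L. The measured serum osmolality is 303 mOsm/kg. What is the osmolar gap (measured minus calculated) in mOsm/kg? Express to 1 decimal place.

Calculated osmolality = 2·Na + glucose/18 + urea
= 2·133 + 408/18 + 9.3
= 266 + 22.67 + 9.30
= 297.97 mOsm/kg ≈ 298.0 mOsm/kg
Osmolar gap = measured − calculated = 303 − 298.0 = 5.0 mOsm/kg

5.0 mOsm/kg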